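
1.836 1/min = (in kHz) 3.06e-05. Check: 1 1/min = 0.016666667 Hz, so 1.836 1/min = 1.836 * 0.016666667 = 0.0306 Hz. 1 kHz = 1000 Hz, so 0.0306 Hz = 0.0306 / 1000 = 3.06e-05 kHz.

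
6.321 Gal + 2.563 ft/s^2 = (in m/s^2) 1 Gal = 0.01 m/s^2, so 6.321 Gal = 6.321 * 0.01 = 0.06321 m/s^2. 1 ft/s^2 = 0.3048 m/s^2, so 2.563 ft/s^2 = 2.563 * 0.3048 = 0.7812024 m/s^2. Sum: 0.06321 + 0.7812024 = 0.8444124 m/s^2. Result: 0.8444124 m/s^2 ≈ 0.8444 m/s^2 (4 s.f.). Final answer: 0.8444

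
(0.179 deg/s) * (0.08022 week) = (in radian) 151.6. Check: 1 deg/s = 0.017453293 rad/s, so 0.179 deg/s = 0.179 * 0.017453293 = 0.0031241394 rad/s. 1 week = 604800 s, so 0.08022 week = 0.08022 * 604800 = 48517.056 s. Combine: 0.0031241394 rad/s * 48517.056 s = 151.57404 rad. 151.57404 rad = 151.57404 radian ≈ 151.6 radian (4 s.f.).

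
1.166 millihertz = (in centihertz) 1 millihertz = 0.001 Hz, so 1.166 millihertz = 1.166 * 0.001 = 0.001166 Hz. 1 centihertz = 0.01 Hz, so 0.001166 Hz = 0.001166 / 0.01 = 0.1166 centihertz. Final answer: 0.1166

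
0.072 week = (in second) 4.355e+04. Check: 1 week = 604800 s, so 0.072 week = 0.072 * 604800 = 43545.6 s. 43545.6 s = 43545.6 second ≈ 4.355e+04 second (4 s.f.).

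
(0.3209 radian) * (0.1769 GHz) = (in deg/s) 0.3209 radian = 0.3209 rad. 1 GHz = 1e+09 Hz, so 0.1769 GHz = 0.1769 * 1e+09 = 1.769e+08 Hz. Combine: 0.3209 rad * 1.769e+08 Hz = 56767210 rad/s. 1 deg/s = 0.017453293 rad/s, so 56767210 rad/s = 56767210 / 0.017453293 = 3.2525215e+09 deg/s ≈ 3.253e+09 deg/s (4 s.f.). Final answer: 3.253e+09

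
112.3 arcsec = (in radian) 0.0005444. Check: 1 arcsec = 4.8481368e-06 rad, so 112.3 arcsec = 112.3 * 4.8481368e-06 = 0.00054444576 rad. 0.00054444576 rad = 0.00054444576 radian ≈ 0.0005444 radian (4 s.f.).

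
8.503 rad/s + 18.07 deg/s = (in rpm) 8.503 rad/s is already in rad/s. 1 deg/s = 0.017453293 rad/s, so 18.07 deg/s = 18.07 * 0.017453293 = 0.315381 rad/s. Sum: 8.503 + 0.315381 = 8.818381 rad/s. 1 rpm = 0.10471976 rad/s, so 8.818381 rad/s = 8.818381 / 0.10471976 = 84.209336 rpm ≈ 84.21 rpm (4 s.f.). Final answer: 84.21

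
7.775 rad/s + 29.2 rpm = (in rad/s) 10.83. Check: 7.775 rad/s is already in rad/s. 1 rpm = 0.10471976 rad/s, so 29.2 rpm = 29.2 * 0.10471976 = 3.0578168 rad/s. Sum: 7.775 + 3.0578168 = 10.832817 rad/s. Result: 10.832817 rad/s ≈ 10.83 rad/s (4 s.f.).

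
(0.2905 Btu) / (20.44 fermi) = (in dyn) 1 Btu = 1055.0559 J, so 0.2905 Btu = 0.2905 * 1055.0559 = 306.49373 J. 1 fermi = 1e-15 m, so 20.44 fermi = 20.44 * 1e-15 = 2.044e-14 m. Combine: 306.49373 J / 2.044e-14 m = 1.4994801e+16 N. 1 dyn = 1e-05 N, so 1.4994801e+16 N = 1.4994801e+16 / 1e-05 = 1.4994801e+21 dyn ≈ 1.499e+21 dyn (4 s.f.). Final answer: 1.499e+21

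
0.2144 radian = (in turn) 0.2144 radian = 0.2144 rad. 1 turn = 6.2831853 rad, so 0.2144 rad = 0.2144 / 6.2831853 = 0.03412282 turn ≈ 0.03412 turn (4 s.f.). Final answer: 0.03412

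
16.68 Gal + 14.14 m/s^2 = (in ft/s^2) 46.94. Check: 1 Gal = 0.01 m/s^2, so 16.68 Gal = 16.68 * 0.01 = 0.1668 m/s^2. 14.14 m/s^2 is already in m/s^2. Sum: 0.1668 + 14.14 = 14.3068 m/s^2. 1 ft/s^2 = 0.3048 m/s^2, so 14.3068 m/s^2 = 14.3068 / 0.3048 = 46.93832 ft/s^2 ≈ 46.94 ft/s^2 (4 s.f.).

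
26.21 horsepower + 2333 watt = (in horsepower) 29.34. Check: 1 horsepower = 745.69987 W, so 26.21 horsepower = 26.21 * 745.69987 = 19544.794 W. 2333 watt = 2333 W. Sum: 19544.794 + 2333 = 21877.794 W. 1 horsepower = 745.69987 W, so 21877.794 W = 21877.794 / 745.69987 = 29.338605 horsepower ≈ 29.34 horsepower (4 s.f.).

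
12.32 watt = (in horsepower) 0.01652. Check: 12.32 watt = 12.32 W. 1 horsepower = 745.69987 W, so 12.32 W = 12.32 / 745.69987 = 0.016521392 horsepower ≈ 0.01652 horsepower (4 s.f.).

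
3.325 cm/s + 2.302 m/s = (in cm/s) 233.5. Check: 1 cm/s = 0.01 m/s, so 3.325 cm/s = 3.325 * 0.01 = 0.03325 m/s. 2.302 m/s is already in m/s. Sum: 0.03325 + 2.302 = 2.33525 m/s. 1 cm/s = 0.01 m/s, so 2.33525 m/s = 2.33525 / 0.01 = 233.525 cm/s ≈ 233.5 cm/s (4 s.f.).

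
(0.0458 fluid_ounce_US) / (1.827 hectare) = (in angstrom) 0.7414. Check: 1 fluid_ounce_US = 2.957353e-05 m^3, so 0.0458 fluid_ounce_US = 0.0458 * 2.957353e-05 = 1.3544677e-06 m^3. 1 hectare = 10000 m^2, so 1.827 hectare = 1.827 * 10000 = 18270 m^2. Combine: 1.3544677e-06 m^3 / 18270 m^2 = 7.4136161e-11 m. 1 angstrom = 1e-10 m, so 7.4136161e-11 m = 7.4136161e-11 / 1e-10 = 0.74136161 angstrom ≈ 0.7414 angstrom (4 s.f.).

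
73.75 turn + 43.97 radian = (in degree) 1 turn = 6.2831853 rad, so 73.75 turn = 73.75 * 6.2831853 = 463.38492 rad. 43.97 radian = 43.97 rad. Sum: 463.38492 + 43.97 = 507.35492 rad. 1 degree = 0.017453293 rad, so 507.35492 rad = 507.35492 / 0.017453293 = 29069.295 degree ≈ 2.907e+04 degree (4 s.f.). Final answer: 2.907e+04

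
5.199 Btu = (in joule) 5485. Check: 1 Btu = 1055.0559 J, so 5.199 Btu = 5.199 * 1055.0559 = 5485.2354 J. 5485.2354 J = 5485.2354 joule ≈ 5485 joule (4 s.f.).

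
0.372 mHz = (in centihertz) 0.0372. Check: 1 mHz = 0.001 Hz, so 0.372 mHz = 0.372 * 0.001 = 0.000372 Hz. 1 centihertz = 0.01 Hz, so 0.000372 Hz = 0.000372 / 0.01 = 0.0372 centihertz.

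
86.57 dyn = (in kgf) 8.828e-05. Check: 1 dyn = 1e-05 N, so 86.57 dyn = 86.57 * 1e-05 = 0.0008657 N. 1 kgf = 9.80665 N, so 0.0008657 N = 0.0008657 / 9.80665 = 8.8276833e-05 kgf ≈ 8.828e-05 kgf (4 s.f.).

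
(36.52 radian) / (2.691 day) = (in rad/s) 0.0001571. Check: 36.52 radian = 36.52 rad. 1 day = 86400 s, so 2.691 day = 2.691 * 86400 = 232502.4 s. Combine: 36.52 rad / 232502.4 s = 0.00015707365 rad/s. Result: 0.00015707365 rad/s ≈ 0.0001571 rad/s (4 s.f.).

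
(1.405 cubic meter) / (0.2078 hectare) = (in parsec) 1.405 cubic meter = 1.405 m^3. 1 hectare = 10000 m^2, so 0.2078 hectare = 0.2078 * 10000 = 2078 m^2. Combine: 1.405 m^3 / 2078 m^2 = 0.0006761309 m. 1 parsec = 3.0856776e+16 m, so 0.0006761309 m = 0.0006761309 / 3.0856776e+16 = 2.191191e-20 parsec ≈ 2.191e-20 parsec (4 s.f.). Final answer: 2.191e-20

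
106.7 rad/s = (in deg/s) 1 deg/s = 0.017453293 rad/s, so 106.7 rad/s = 106.7 / 0.017453293 = 6113.4597 deg/s ≈ 6113 deg/s (4 s.f.). Final answer: 6113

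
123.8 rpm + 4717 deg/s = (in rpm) 910. Check: 1 rpm = 0.10471976 rad/s, so 123.8 rpm = 123.8 * 0.10471976 = 12.964306 rad/s. 1 deg/s = 0.017453293 rad/s, so 4717 deg/s = 4717 * 0.017453293 = 82.327181 rad/s. Sum: 12.964306 + 82.327181 = 95.291487 rad/s. 1 rpm = 0.10471976 rad/s, so 95.291487 rad/s = 95.291487 / 0.10471976 = 909.96667 rpm ≈ 910 rpm (4 s.f.).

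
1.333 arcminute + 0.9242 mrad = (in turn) 1 arcminute = 0.00029088821 rad, so 1.333 arcminute = 1.333 * 0.00029088821 = 0.00038775398 rad. 1 mrad = 0.001 rad, so 0.9242 mrad = 0.9242 * 0.001 = 0.0009242 rad. Sum: 0.00038775398 + 0.0009242 = 0.001311954 rad. 1 turn = 6.2831853 rad, so 0.001311954 rad = 0.001311954 / 6.2831853 = 0.00020880396 turn ≈ 0.0002088 turn (4 s.f.). Final answer: 0.0002088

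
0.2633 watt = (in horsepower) 0.0003531. Check: 0.2633 watt = 0.2633 W. 1 horsepower = 745.69987 W, so 0.2633 W = 0.2633 / 745.69987 = 0.00035309112 horsepower ≈ 0.0003531 horsepower (4 s.f.).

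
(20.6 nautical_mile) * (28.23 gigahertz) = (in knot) 2.094e+15. Check: 1 nautical_mile = 1852 m, so 20.6 nautical_mile = 20.6 * 1852 = 38151.2 m. 1 gigahertz = 1e+09 Hz, so 28.23 gigahertz = 28.23 * 1e+09 = 2.823e+10 Hz. Combine: 38151.2 m * 2.823e+10 Hz = 1.0770084e+15 m/s. 1 knot = 0.51444444 m/s, so 1.0770084e+15 m/s = 1.0770084e+15 / 0.51444444 = 2.0935368e+15 knot ≈ 2.094e+15 knot (4 s.f.).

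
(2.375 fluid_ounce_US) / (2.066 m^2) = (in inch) 1 fluid_ounce_US = 2.957353e-05 m^3, so 2.375 fluid_ounce_US = 2.375 * 2.957353e-05 = 7.0237133e-05 m^3. 2.066 m^2 is already in m^2. Combine: 7.0237133e-05 m^3 / 2.066 m^2 = 3.3996676e-05 m. 1 inch = 0.0254 m, so 3.3996676e-05 m = 3.3996676e-05 / 0.0254 = 0.0013384518 inch ≈ 0.001338 inch (4 s.f.). Final answer: 0.001338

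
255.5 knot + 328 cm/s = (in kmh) 1 knot = 0.51444444 m/s, so 255.5 knot = 255.5 * 0.51444444 = 131.44056 m/s. 1 cm/s = 0.01 m/s, so 328 cm/s = 328 * 0.01 = 3.28 m/s. Sum: 131.44056 + 3.28 = 134.72056 m/s. 1 kmh = 0.27777778 m/s, so 134.72056 m/s = 134.72056 / 0.27777778 = 484.994 kmh ≈ 485 kmh (4 s.f.). Final answer: 485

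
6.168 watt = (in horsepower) 0.008271. Check: 6.168 watt = 6.168 W. 1 horsepower = 745.69987 W, so 6.168 W = 6.168 / 745.69987 = 0.0082714242 horsepower ≈ 0.008271 horsepower (4 s.f.).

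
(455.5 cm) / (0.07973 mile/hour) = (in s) 127.8. Check: 1 cm = 0.01 m, so 455.5 cm = 455.5 * 0.01 = 4.555 m. 1 mile/hour = 0.44704 m/s, so 0.07973 mile/hour = 0.07973 * 0.44704 = 0.035642499 m/s. Combine: 4.555 m / 0.035642499 m/s = 127.79687 s. Result: 127.79687 s ≈ 127.8 s (4 s.f.).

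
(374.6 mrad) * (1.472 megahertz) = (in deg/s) 1 mrad = 0.001 rad, so 374.6 mrad = 374.6 * 0.001 = 0.3746 rad. 1 megahertz = 1000000 Hz, so 1.472 megahertz = 1.472 * 1000000 = 1472000 Hz. Combine: 0.3746 rad * 1472000 Hz = 551411.2 rad/s. 1 deg/s = 0.017453293 rad/s, so 551411.2 rad/s = 551411.2 / 0.017453293 = 31593535 deg/s ≈ 3.159e+07 deg/s (4 s.f.). Final answer: 3.159e+07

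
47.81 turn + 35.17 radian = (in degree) 1 turn = 6.2831853 rad, so 47.81 turn = 47.81 * 6.2831853 = 300.39909 rad. 35.17 radian = 35.17 rad. Sum: 300.39909 + 35.17 = 335.56909 rad. 1 degree = 0.017453293 rad, so 335.56909 rad = 335.56909 / 0.017453293 = 19226.693 degree ≈ 1.923e+04 degree (4 s.f.). Final answer: 1.923e+04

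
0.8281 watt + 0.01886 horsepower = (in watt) 14.89. Check: 0.8281 watt = 0.8281 W. 1 horsepower = 745.69987 W, so 0.01886 horsepower = 0.01886 * 745.69987 = 14.0639 W. Sum: 0.8281 + 14.0639 = 14.892 W. 14.892 W = 14.892 watt ≈ 14.89 watt (4 s.f.).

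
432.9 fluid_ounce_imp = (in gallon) 1 fluid_ounce_imp = 2.8413063e-05 m^3, so 432.9 fluid_ounce_imp = 432.9 * 2.8413063e-05 = 0.012300015 m^3. 1 gallon = 0.0037854118 m^3, so 0.012300015 m^3 = 0.012300015 / 0.0037854118 = 3.2493201 gallon ≈ 3.249 gallon (4 s.f.). Final answer: 3.249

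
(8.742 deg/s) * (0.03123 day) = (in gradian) 1 deg/s = 0.017453293 rad/s, so 8.742 deg/s = 8.742 * 0.017453293 = 0.15257668 rad/s. 1 day = 86400 s, so 0.03123 day = 0.03123 * 86400 = 2698.272 s. Combine: 0.15257668 rad/s * 2698.272 s = 411.69339 rad. 1 gradian = 0.015707963 rad, so 411.69339 rad = 411.69339 / 0.015707963 = 26209.215 gradian ≈ 2.621e+04 gradian (4 s.f.). Final answer: 2.621e+04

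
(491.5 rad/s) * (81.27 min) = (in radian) 2.397e+06. Check: 491.5 rad/s is already in rad/s. 1 min = 60 s, so 81.27 min = 81.27 * 60 = 4876.2 s. Combine: 491.5 rad/s * 4876.2 s = 2396652.3 rad. 2396652.3 rad = 2396652.3 radian ≈ 2.397e+06 radian (4 s.f.).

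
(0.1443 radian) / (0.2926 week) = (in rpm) 7.787e-06. Check: 0.1443 radian = 0.1443 rad. 1 week = 604800 s, so 0.2926 week = 0.2926 * 604800 = 176964.48 s. Combine: 0.1443 rad / 176964.48 s = 8.1541787e-07 rad/s. 1 rpm = 0.10471976 rad/s, so 8.1541787e-07 rad/s = 8.1541787e-07 / 0.10471976 = 7.7866671e-06 rpm ≈ 7.787e-06 rpm (4 s.f.).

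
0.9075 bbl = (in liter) 1 bbl = 0.15898729 m^3, so 0.9075 bbl = 0.9075 * 0.15898729 = 0.14428097 m^3. 1 liter = 0.001 m^3, so 0.14428097 m^3 = 0.14428097 / 0.001 = 144.28097 liter ≈ 144.3 liter (4 s.f.). Final answer: 144.3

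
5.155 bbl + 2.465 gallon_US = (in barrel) 5.214. Check: 1 bbl = 0.15898729 m^3, so 5.155 bbl = 5.155 * 0.15898729 = 0.81957951 m^3. 1 gallon_US = 0.0037854118 m^3, so 2.465 gallon_US = 2.465 * 0.0037854118 = 0.00933104 m^3. Sum: 0.81957951 + 0.00933104 = 0.82891055 m^3. 1 barrel = 0.15898729 m^3, so 0.82891055 m^3 = 0.82891055 / 0.15898729 = 5.2136905 barrel ≈ 5.214 barrel (4 s.f.).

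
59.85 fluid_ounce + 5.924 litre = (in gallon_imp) 1.692. Check: 1 fluid_ounce = 2.957353e-05 m^3, so 59.85 fluid_ounce = 59.85 * 2.957353e-05 = 0.0017699757 m^3. 1 litre = 0.001 m^3, so 5.924 litre = 5.924 * 0.001 = 0.005924 m^3. Sum: 0.0017699757 + 0.005924 = 0.0076939757 m^3. 1 gallon_imp = 0.00454609 m^3, so 0.0076939757 m^3 = 0.0076939757 / 0.00454609 = 1.6924381 gallon_imp ≈ 1.692 gallon_imp (4 s.f.).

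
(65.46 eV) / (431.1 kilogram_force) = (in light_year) 1 eV = 1.6021766e-19 J, so 65.46 eV = 65.46 * 1.6021766e-19 = 1.0487848e-17 J. 1 kilogram_force = 9.80665 N, so 431.1 kilogram_force = 431.1 * 9.80665 = 4227.6468 N. Combine: 1.0487848e-17 J / 4227.6468 N = 2.4807768e-21 m. 1 light_year = 9.4607305e+15 m, so 2.4807768e-21 m = 2.4807768e-21 / 9.4607305e+15 = 2.6221832e-37 light_year ≈ 2.622e-37 light_year (4 s.f.). Final answer: 2.622e-37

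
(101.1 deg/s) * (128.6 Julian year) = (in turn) 1 deg/s = 0.017453293 rad/s, so 101.1 deg/s = 101.1 * 0.017453293 = 1.7645279 rad/s. 1 Julian year = 31557600 s, so 128.6 Julian year = 128.6 * 31557600 = 4.0583074e+09 s. Combine: 1.7645279 rad/s * 4.0583074e+09 s = 7.1609965e+09 rad. 1 turn = 6.2831853 rad, so 7.1609965e+09 rad = 7.1609965e+09 / 6.2831853 = 1.139708e+09 turn ≈ 1.14e+09 turn (4 s.f.). Final answer: 1.14e+09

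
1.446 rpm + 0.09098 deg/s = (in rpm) 1 rpm = 0.10471976 rad/s, so 1.446 rpm = 1.446 * 0.10471976 = 0.15142477 rad/s. 1 deg/s = 0.017453293 rad/s, so 0.09098 deg/s = 0.09098 * 0.017453293 = 0.0015879006 rad/s. Sum: 0.15142477 + 0.0015879006 = 0.15301267 rad/s. 1 rpm = 0.10471976 rad/s, so 0.15301267 rad/s = 0.15301267 / 0.10471976 = 1.4611633 rpm ≈ 1.461 rpm (4 s.f.). Final answer: 1.461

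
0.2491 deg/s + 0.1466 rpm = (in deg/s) 1 deg/s = 0.017453293 rad/s, so 0.2491 deg/s = 0.2491 * 0.017453293 = 0.0043476152 rad/s. 1 rpm = 0.10471976 rad/s, so 0.1466 rpm = 0.1466 * 0.10471976 = 0.015351916 rad/s. Sum: 0.0043476152 + 0.015351916 = 0.019699531 rad/s. 1 deg/s = 0.017453293 rad/s, so 0.019699531 rad/s = 0.019699531 / 0.017453293 = 1.1287 deg/s ≈ 1.129 deg/s (4 s.f.). Final answer: 1.129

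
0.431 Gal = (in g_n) 1 Gal = 0.01 m/s^2, so 0.431 Gal = 0.431 * 0.01 = 0.00431 m/s^2. 1 g_n = 9.80665 m/s^2, so 0.00431 m/s^2 = 0.00431 / 9.80665 = 0.00043949769 g_n ≈ 0.0004395 g_n (4 s.f.). Final answer: 0.0004395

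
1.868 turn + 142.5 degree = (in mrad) 1.422e+04. Check: 1 turn = 6.2831853 rad, so 1.868 turn = 1.868 * 6.2831853 = 11.73699 rad. 1 degree = 0.017453293 rad, so 142.5 degree = 142.5 * 0.017453293 = 2.4870942 rad. Sum: 11.73699 + 2.4870942 = 14.224084 rad. 1 mrad = 0.001 rad, so 14.224084 rad = 14.224084 / 0.001 = 14224.084 mrad ≈ 1.422e+04 mrad (4 s.f.).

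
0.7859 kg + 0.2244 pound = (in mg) 8.877e+05. Check: 0.7859 kg is already in kg. 1 pound = 0.45359237 kg, so 0.2244 pound = 0.2244 * 0.45359237 = 0.10178613 kg. Sum: 0.7859 + 0.10178613 = 0.88768613 kg. 1 mg = 1e-06 kg, so 0.88768613 kg = 0.88768613 / 1e-06 = 887686.13 mg ≈ 8.877e+05 mg (4 s.f.).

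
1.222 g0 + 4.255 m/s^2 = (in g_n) 1 g0 = 9.80665 m/s^2, so 1.222 g0 = 1.222 * 9.80665 = 11.983726 m/s^2. 4.255 m/s^2 is already in m/s^2. Sum: 11.983726 + 4.255 = 16.238726 m/s^2. 1 g_n = 9.80665 m/s^2, so 16.238726 m/s^2 = 16.238726 / 9.80665 = 1.6558892 g_n ≈ 1.656 g_n (4 s.f.). Final answer: 1.656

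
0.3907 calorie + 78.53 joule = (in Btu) 1 calorie = 4.184 J, so 0.3907 calorie = 0.3907 * 4.184 = 1.6346888 J. 78.53 joule = 78.53 J. Sum: 1.6346888 + 78.53 = 80.164689 J. 1 Btu = 1055.0559 J, so 80.164689 J = 80.164689 / 1055.0559 = 0.075981464 Btu ≈ 0.07598 Btu (4 s.f.). Final answer: 0.07598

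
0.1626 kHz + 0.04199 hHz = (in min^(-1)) 1 kHz = 1000 Hz, so 0.1626 kHz = 0.1626 * 1000 = 162.6 Hz. 1 hHz = 100 Hz, so 0.04199 hHz = 0.04199 * 100 = 4.199 Hz. Sum: 162.6 + 4.199 = 166.799 Hz. 1 min^(-1) = 0.016666667 Hz, so 166.799 Hz = 166.799 / 0.016666667 = 10007.94 min^(-1) ≈ 1.001e+04 min^(-1) (4 s.f.). Final answer: 1.001e+04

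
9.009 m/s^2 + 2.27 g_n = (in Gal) 9.009 m/s^2 is already in m/s^2. 1 g_n = 9.80665 m/s^2, so 2.27 g_n = 2.27 * 9.80665 = 22.261095 m/s^2. Sum: 9.009 + 22.261095 = 31.270096 m/s^2. 1 Gal = 0.01 m/s^2, so 31.270096 m/s^2 = 31.270096 / 0.01 = 3127.0095 Gal ≈ 3127 Gal (4 s.f.). Final answer: 3127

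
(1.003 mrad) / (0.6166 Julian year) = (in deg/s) 1 mrad = 0.001 rad, so 1.003 mrad = 1.003 * 0.001 = 0.001003 rad. 1 Julian year = 31557600 s, so 0.6166 Julian year = 0.6166 * 31557600 = 19458416 s. Combine: 0.001003 rad / 19458416 s = 5.1545819e-11 rad/s. 1 deg/s = 0.017453293 rad/s, so 5.1545819e-11 rad/s = 5.1545819e-11 / 0.017453293 = 2.9533579e-09 deg/s ≈ 2.953e-09 deg/s (4 s.f.). Final answer: 2.953e-09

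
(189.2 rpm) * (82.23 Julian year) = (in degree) 2.946e+12. Check: 1 rpm = 0.10471976 rad/s, so 189.2 rpm = 189.2 * 0.10471976 = 19.812978 rad/s. 1 Julian year = 31557600 s, so 82.23 Julian year = 82.23 * 31557600 = 2.5949814e+09 s. Combine: 19.812978 rad/s * 2.5949814e+09 s = 5.1414309e+10 rad. 1 degree = 0.017453293 rad, so 5.1414309e+10 rad = 5.1414309e+10 / 0.017453293 = 2.9458229e+12 degree ≈ 2.946e+12 degree (4 s.f.).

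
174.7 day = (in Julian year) 1 day = 86400 s, so 174.7 day = 174.7 * 86400 = 15094080 s. 1 Julian year = 31557600 s, so 15094080 s = 15094080 / 31557600 = 0.47830253 Julian year ≈ 0.4783 Julian year (4 s.f.). Final answer: 0.4783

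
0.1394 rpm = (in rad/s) 0.0146. Check: 1 rpm = 0.10471976 rad/s, so 0.1394 rpm = 0.1394 * 0.10471976 = 0.014597934 rad/s. Result: 0.014597934 rad/s ≈ 0.0146 rad/s (4 s.f.).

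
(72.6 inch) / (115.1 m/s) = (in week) 1 inch = 0.0254 m, so 72.6 inch = 72.6 * 0.0254 = 1.84404 m. 115.1 m/s is already in m/s. Combine: 1.84404 m / 115.1 m/s = 0.016021199 s. 1 week = 604800 s, so 0.016021199 s = 0.016021199 / 604800 = 2.6490078e-08 week ≈ 2.649e-08 week (4 s.f.). Final answer: 2.649e-08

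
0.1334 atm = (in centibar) 1 atm = 101325 Pa, so 0.1334 atm = 0.1334 * 101325 = 13516.755 Pa. 1 centibar = 1000 Pa, so 13516.755 Pa = 13516.755 / 1000 = 13.516755 centibar ≈ 13.52 centibar (4 s.f.). Final answer: 13.52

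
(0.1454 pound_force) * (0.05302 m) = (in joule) 0.03429. Check: 1 pound_force = 4.4482216 N, so 0.1454 pound_force = 0.1454 * 4.4482216 = 0.64677142 N. 0.05302 m is already in m. Combine: 0.64677142 N * 0.05302 m = 0.034291821 J. 0.034291821 J = 0.034291821 joule ≈ 0.03429 joule (4 s.f.).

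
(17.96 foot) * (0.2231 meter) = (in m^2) 1 foot = 0.3048 m, so 17.96 foot = 17.96 * 0.3048 = 5.474208 m. 0.2231 meter = 0.2231 m. Combine: 5.474208 m * 0.2231 m = 1.2212958 m^2. Result: 1.2212958 m^2 ≈ 1.221 m^2 (4 s.f.). Final answer: 1.221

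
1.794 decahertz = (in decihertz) 179.4. Check: 1 decahertz = 10 Hz, so 1.794 decahertz = 1.794 * 10 = 17.94 Hz. 1 decihertz = 0.1 Hz, so 17.94 Hz = 17.94 / 0.1 = 179.4 decihertz.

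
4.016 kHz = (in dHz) 4.016e+04. Check: 1 kHz = 1000 Hz, so 4.016 kHz = 4.016 * 1000 = 4016 Hz. 1 dHz = 0.1 Hz, so 4016 Hz = 4016 / 0.1 = 40160 dHz ≈ 4.016e+04 dHz (4 s.f.).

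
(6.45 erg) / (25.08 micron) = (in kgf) 1 erg = 1e-07 J, so 6.45 erg = 6.45 * 1e-07 = 6.45e-07 J. 1 micron = 1e-06 m, so 25.08 micron = 25.08 * 1e-06 = 2.508e-05 m. Combine: 6.45e-07 J / 2.508e-05 m = 0.025717703 N. 1 kgf = 9.80665 N, so 0.025717703 N = 0.025717703 / 9.80665 = 0.0026224759 kgf ≈ 0.002622 kgf (4 s.f.). Final answer: 0.002622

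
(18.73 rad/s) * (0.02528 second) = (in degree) 18.73 rad/s is already in rad/s. 0.02528 second = 0.02528 s. Combine: 18.73 rad/s * 0.02528 s = 0.4734944 rad. 1 degree = 0.017453293 rad, so 0.4734944 rad = 0.4734944 / 0.017453293 = 27.129231 degree ≈ 27.13 degree (4 s.f.). Final answer: 27.13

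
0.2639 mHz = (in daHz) 1 mHz = 0.001 Hz, so 0.2639 mHz = 0.2639 * 0.001 = 0.0002639 Hz. 1 daHz = 10 Hz, so 0.0002639 Hz = 0.0002639 / 10 = 2.639e-05 daHz. Final answer: 2.639e-05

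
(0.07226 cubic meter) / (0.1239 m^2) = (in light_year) 6.165e-17. Check: 0.07226 cubic meter = 0.07226 m^3. 0.1239 m^2 is already in m^2. Combine: 0.07226 m^3 / 0.1239 m^2 = 0.58321227 m. 1 light_year = 9.4607305e+15 m, so 0.58321227 m = 0.58321227 / 9.4607305e+15 = 6.1645585e-17 light_year ≈ 6.165e-17 light_year (4 s.f.).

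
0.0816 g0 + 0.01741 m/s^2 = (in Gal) 1 g0 = 9.80665 m/s^2, so 0.0816 g0 = 0.0816 * 9.80665 = 0.80022264 m/s^2. 0.01741 m/s^2 is already in m/s^2. Sum: 0.80022264 + 0.01741 = 0.81763264 m/s^2. 1 Gal = 0.01 m/s^2, so 0.81763264 m/s^2 = 0.81763264 / 0.01 = 81.763264 Gal ≈ 81.76 Gal (4 s.f.). Final answer: 81.76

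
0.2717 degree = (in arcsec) 978.1. Check: 1 degree = 0.017453293 rad, so 0.2717 degree = 0.2717 * 0.017453293 = 0.0047420596 rad. 1 arcsec = 4.8481368e-06 rad, so 0.0047420596 rad = 0.0047420596 / 4.8481368e-06 = 978.12 arcsec ≈ 978.1 arcsec (4 s.f.).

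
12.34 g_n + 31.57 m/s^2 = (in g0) 15.56. Check: 1 g_n = 9.80665 m/s^2, so 12.34 g_n = 12.34 * 9.80665 = 121.01406 m/s^2. 31.57 m/s^2 is already in m/s^2. Sum: 121.01406 + 31.57 = 152.58406 m/s^2. 1 g0 = 9.80665 m/s^2, so 152.58406 m/s^2 = 152.58406 / 9.80665 = 15.559244 g0 ≈ 15.56 g0 (4 s.f.).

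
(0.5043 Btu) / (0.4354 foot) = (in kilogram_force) 408.8. Check: 1 Btu = 1055.0559 J, so 0.5043 Btu = 0.5043 * 1055.0559 = 532.06467 J. 1 foot = 0.3048 m, so 0.4354 foot = 0.4354 * 0.3048 = 0.13270992 m. Combine: 532.06467 J / 0.13270992 m = 4009.2306 N. 1 kilogram_force = 9.80665 N, so 4009.2306 N = 4009.2306 / 9.80665 = 408.82774 kilogram_force ≈ 408.8 kilogram_force (4 s.f.).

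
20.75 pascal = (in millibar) 0.2075. Check: 20.75 pascal = 20.75 Pa. 1 millibar = 100 Pa, so 20.75 Pa = 20.75 / 100 = 0.2075 millibar.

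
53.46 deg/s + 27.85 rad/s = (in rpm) 1 deg/s = 0.017453293 rad/s, so 53.46 deg/s = 53.46 * 0.017453293 = 0.93305302 rad/s. 27.85 rad/s is already in rad/s. Sum: 0.93305302 + 27.85 = 28.783053 rad/s. 1 rpm = 0.10471976 rad/s, so 28.783053 rad/s = 28.783053 / 0.10471976 = 274.85791 rpm ≈ 274.9 rpm (4 s.f.). Final answer: 274.9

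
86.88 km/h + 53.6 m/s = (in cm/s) 7773. Check: 1 km/h = 0.27777778 m/s, so 86.88 km/h = 86.88 * 0.27777778 = 24.133333 m/s. 53.6 m/s is already in m/s. Sum: 24.133333 + 53.6 = 77.733333 m/s. 1 cm/s = 0.01 m/s, so 77.733333 m/s = 77.733333 / 0.01 = 7773.3333 cm/s ≈ 7773 cm/s (4 s.f.).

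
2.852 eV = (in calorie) 1.092e-19. Check: 1 eV = 1.6021766e-19 J, so 2.852 eV = 2.852 * 1.6021766e-19 = 4.5694078e-19 J. 1 calorie = 4.184 J, so 4.5694078e-19 J = 4.5694078e-19 / 4.184 = 1.0921147e-19 calorie ≈ 1.092e-19 calorie (4 s.f.).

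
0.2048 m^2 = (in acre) 1 acre = 4046.8564 m^2, so 0.2048 m^2 = 0.2048 / 4046.8564 = 5.0607182e-05 acre ≈ 5.061e-05 acre (4 s.f.). Final answer: 5.061e-05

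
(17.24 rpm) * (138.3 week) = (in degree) 1 rpm = 0.10471976 rad/s, so 17.24 rpm = 17.24 * 0.10471976 = 1.8053686 rad/s. 1 week = 604800 s, so 138.3 week = 138.3 * 604800 = 83643840 s. Combine: 1.8053686 rad/s * 83643840 s = 1.5100796e+08 rad. 1 degree = 0.017453293 rad, so 1.5100796e+08 rad = 1.5100796e+08 / 0.017453293 = 8.6521188e+09 degree ≈ 8.652e+09 degree (4 s.f.). Final answer: 8.652e+09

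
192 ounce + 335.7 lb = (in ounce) 1 ounce = 0.028349523 kg, so 192 ounce = 192 * 0.028349523 = 5.4431084 kg. 1 lb = 0.45359237 kg, so 335.7 lb = 335.7 * 0.45359237 = 152.27096 kg. Sum: 5.4431084 + 152.27096 = 157.71407 kg. 1 ounce = 0.028349523 kg, so 157.71407 kg = 157.71407 / 0.028349523 = 5563.2 ounce ≈ 5563 ounce (4 s.f.). Final answer: 5563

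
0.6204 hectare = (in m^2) 6204. Check: 1 hectare = 10000 m^2, so 0.6204 hectare = 0.6204 * 10000 = 6204 m^2. Result: 6204 m^2.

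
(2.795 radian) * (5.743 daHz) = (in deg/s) 9197. Check: 2.795 radian = 2.795 rad. 1 daHz = 10 Hz, so 5.743 daHz = 5.743 * 10 = 57.43 Hz. Combine: 2.795 rad * 57.43 Hz = 160.51685 rad/s. 1 deg/s = 0.017453293 rad/s, so 160.51685 rad/s = 160.51685 / 0.017453293 = 9196.938 deg/s ≈ 9197 deg/s (4 s.f.).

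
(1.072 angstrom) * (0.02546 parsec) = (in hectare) 1 angstrom = 1e-10 m, so 1.072 angstrom = 1.072 * 1e-10 = 1.072e-10 m. 1 parsec = 3.0856776e+16 m, so 0.02546 parsec = 0.02546 * 3.0856776e+16 = 7.8561351e+14 m. Combine: 1.072e-10 m * 7.8561351e+14 m = 84217.769 m^2. 1 hectare = 10000 m^2, so 84217.769 m^2 = 84217.769 / 10000 = 8.4217769 hectare ≈ 8.422 hectare (4 s.f.). Final answer: 8.422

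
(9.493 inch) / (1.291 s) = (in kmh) 1 inch = 0.0254 m, so 9.493 inch = 9.493 * 0.0254 = 0.2411222 m. 1.291 s is already in s. Combine: 0.2411222 m / 1.291 s = 0.18677165 m/s. 1 kmh = 0.27777778 m/s, so 0.18677165 m/s = 0.18677165 / 0.27777778 = 0.67237794 kmh ≈ 0.6724 kmh (4 s.f.). Final answer: 0.6724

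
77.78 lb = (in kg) 1 lb = 0.45359237 kg, so 77.78 lb = 77.78 * 0.45359237 = 35.280415 kg. Result: 35.280415 kg ≈ 35.28 kg (4 s.f.). Final answer: 35.28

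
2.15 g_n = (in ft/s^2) 69.17. Check: 1 g_n = 9.80665 m/s^2, so 2.15 g_n = 2.15 * 9.80665 = 21.084297 m/s^2. 1 ft/s^2 = 0.3048 m/s^2, so 21.084297 m/s^2 = 21.084297 / 0.3048 = 69.174204 ft/s^2 ≈ 69.17 ft/s^2 (4 s.f.).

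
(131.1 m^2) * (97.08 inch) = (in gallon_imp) 7.111e+04. Check: 131.1 m^2 is already in m^2. 1 inch = 0.0254 m, so 97.08 inch = 97.08 * 0.0254 = 2.465832 m. Combine: 131.1 m^2 * 2.465832 m = 323.27058 m^3. 1 gallon_imp = 0.00454609 m^3, so 323.27058 m^3 = 323.27058 / 0.00454609 = 71109.585 gallon_imp ≈ 7.111e+04 gallon_imp (4 s.f.).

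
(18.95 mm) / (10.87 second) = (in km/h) 0.006276. Check: 1 mm = 0.001 m, so 18.95 mm = 18.95 * 0.001 = 0.01895 m. 10.87 second = 10.87 s. Combine: 0.01895 m / 10.87 s = 0.0017433303 m/s. 1 km/h = 0.27777778 m/s, so 0.0017433303 m/s = 0.0017433303 / 0.27777778 = 0.006275989 km/h ≈ 0.006276 km/h (4 s.f.).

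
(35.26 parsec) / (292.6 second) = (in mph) 1 parsec = 3.0856776e+16 m, so 35.26 parsec = 35.26 * 3.0856776e+16 = 1.0880099e+18 m. 292.6 second = 292.6 s. Combine: 1.0880099e+18 m / 292.6 s = 3.7184208e+15 m/s. 1 mph = 0.44704 m/s, so 3.7184208e+15 m/s = 3.7184208e+15 / 0.44704 = 8.3178704e+15 mph ≈ 8.318e+15 mph (4 s.f.). Final answer: 8.318e+15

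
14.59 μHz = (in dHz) 1 μHz = 1e-06 Hz, so 14.59 μHz = 14.59 * 1e-06 = 1.459e-05 Hz. 1 dHz = 0.1 Hz, so 1.459e-05 Hz = 1.459e-05 / 0.1 = 0.0001459 dHz. Final answer: 0.0001459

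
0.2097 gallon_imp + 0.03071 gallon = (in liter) 1 gallon_imp = 0.00454609 m^3, so 0.2097 gallon_imp = 0.2097 * 0.00454609 = 0.00095331507 m^3. 1 gallon = 0.0037854118 m^3, so 0.03071 gallon = 0.03071 * 0.0037854118 = 0.00011625 m^3. Sum: 0.00095331507 + 0.00011625 = 0.0010695651 m^3. 1 liter = 0.001 m^3, so 0.0010695651 m^3 = 0.0010695651 / 0.001 = 1.0695651 liter ≈ 1.07 liter (4 s.f.). Final answer: 1.07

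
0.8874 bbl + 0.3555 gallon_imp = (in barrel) 0.8976. Check: 1 bbl = 0.15898729 m^3, so 0.8874 bbl = 0.8874 * 0.15898729 = 0.14108533 m^3. 1 gallon_imp = 0.00454609 m^3, so 0.3555 gallon_imp = 0.3555 * 0.00454609 = 0.001616135 m^3. Sum: 0.14108533 + 0.001616135 = 0.14270146 m^3. 1 barrel = 0.15898729 m^3, so 0.14270146 m^3 = 0.14270146 / 0.15898729 = 0.89756518 barrel ≈ 0.8976 barrel (4 s.f.).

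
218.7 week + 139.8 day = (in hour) 4.01e+04. Check: 1 week = 604800 s, so 218.7 week = 218.7 * 604800 = 1.3226976e+08 s. 1 day = 86400 s, so 139.8 day = 139.8 * 86400 = 12078720 s. Sum: 1.3226976e+08 + 12078720 = 1.4434848e+08 s. 1 hour = 3600 s, so 1.4434848e+08 s = 1.4434848e+08 / 3600 = 40096.8 hour ≈ 4.01e+04 hour (4 s.f.).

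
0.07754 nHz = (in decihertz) 1 nHz = 1e-09 Hz, so 0.07754 nHz = 0.07754 * 1e-09 = 7.754e-11 Hz. 1 decihertz = 0.1 Hz, so 7.754e-11 Hz = 7.754e-11 / 0.1 = 7.754e-10 decihertz. Final answer: 7.754e-10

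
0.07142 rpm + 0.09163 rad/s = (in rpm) 1 rpm = 0.10471976 rad/s, so 0.07142 rpm = 0.07142 * 0.10471976 = 0.0074790849 rad/s. 0.09163 rad/s is already in rad/s. Sum: 0.0074790849 + 0.09163 = 0.099109085 rad/s. 1 rpm = 0.10471976 rad/s, so 0.099109085 rad/s = 0.099109085 / 0.10471976 = 0.94642205 rpm ≈ 0.9464 rpm (4 s.f.). Final answer: 0.9464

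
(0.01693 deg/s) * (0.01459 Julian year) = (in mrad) 1.36e+05. Check: 1 deg/s = 0.017453293 rad/s, so 0.01693 deg/s = 0.01693 * 0.017453293 = 0.00029548424 rad/s. 1 Julian year = 31557600 s, so 0.01459 Julian year = 0.01459 * 31557600 = 460425.38 s. Combine: 0.00029548424 rad/s * 460425.38 s = 136.04845 rad. 1 mrad = 0.001 rad, so 136.04845 rad = 136.04845 / 0.001 = 136048.45 mrad ≈ 1.36e+05 mrad (4 s.f.).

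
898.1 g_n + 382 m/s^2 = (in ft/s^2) 1 g_n = 9.80665 m/s^2, so 898.1 g_n = 898.1 * 9.80665 = 8807.3524 m/s^2. 382 m/s^2 is already in m/s^2. Sum: 8807.3524 + 382 = 9189.3524 m/s^2. 1 ft/s^2 = 0.3048 m/s^2, so 9189.3524 m/s^2 = 9189.3524 / 0.3048 = 30148.794 ft/s^2 ≈ 3.015e+04 ft/s^2 (4 s.f.). Final answer: 3.015e+04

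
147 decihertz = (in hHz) 1 decihertz = 0.1 Hz, so 147 decihertz = 147 * 0.1 = 14.7 Hz. 1 hHz = 100 Hz, so 14.7 Hz = 14.7 / 100 = 0.147 hHz. Final answer: 0.147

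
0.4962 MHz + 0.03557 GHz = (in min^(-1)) 1 MHz = 1000000 Hz, so 0.4962 MHz = 0.4962 * 1000000 = 496200 Hz. 1 GHz = 1e+09 Hz, so 0.03557 GHz = 0.03557 * 1e+09 = 35570000 Hz. Sum: 496200 + 35570000 = 36066200 Hz. 1 min^(-1) = 0.016666667 Hz, so 36066200 Hz = 36066200 / 0.016666667 = 2.163972e+09 min^(-1) ≈ 2.164e+09 min^(-1) (4 s.f.). Final answer: 2.164e+09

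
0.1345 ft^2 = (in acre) 1 ft^2 = 0.09290304 m^2, so 0.1345 ft^2 = 0.1345 * 0.09290304 = 0.012495459 m^2. 1 acre = 4046.8564 m^2, so 0.012495459 m^2 = 0.012495459 / 4046.8564 = 3.0876951e-06 acre ≈ 3.088e-06 acre (4 s.f.). Final answer: 3.088e-06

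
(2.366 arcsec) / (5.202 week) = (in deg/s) 2.089e-10. Check: 1 arcsec = 4.8481368e-06 rad, so 2.366 arcsec = 2.366 * 4.8481368e-06 = 1.1470692e-05 rad. 1 week = 604800 s, so 5.202 week = 5.202 * 604800 = 3146169.6 s. Combine: 1.1470692e-05 rad / 3146169.6 s = 3.6459229e-12 rad/s. 1 deg/s = 0.017453293 rad/s, so 3.6459229e-12 rad/s = 3.6459229e-12 / 0.017453293 = 2.0889599e-10 deg/s ≈ 2.089e-10 deg/s (4 s.f.).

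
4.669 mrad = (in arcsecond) 963.1. Check: 1 mrad = 0.001 rad, so 4.669 mrad = 4.669 * 0.001 = 0.004669 rad. 1 arcsecond = 4.8481368e-06 rad, so 0.004669 rad = 0.004669 / 4.8481368e-06 = 963.05038 arcsecond ≈ 963.1 arcsecond (4 s.f.).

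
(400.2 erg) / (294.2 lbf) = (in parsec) 1 erg = 1e-07 J, so 400.2 erg = 400.2 * 1e-07 = 4.002e-05 J. 1 lbf = 4.4482216 N, so 294.2 lbf = 294.2 * 4.4482216 = 1308.6668 N. Combine: 4.002e-05 J / 1308.6668 N = 3.0580741e-08 m. 1 parsec = 3.0856776e+16 m, so 3.0580741e-08 m = 3.0580741e-08 / 3.0856776e+16 = 9.9105431e-25 parsec ≈ 9.911e-25 parsec (4 s.f.). Final answer: 9.911e-25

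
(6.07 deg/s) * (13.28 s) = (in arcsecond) 1 deg/s = 0.017453293 rad/s, so 6.07 deg/s = 6.07 * 0.017453293 = 0.10594149 rad/s. 13.28 s is already in s. Combine: 0.10594149 rad/s * 13.28 s = 1.4069029 rad. 1 arcsecond = 4.8481368e-06 rad, so 1.4069029 rad = 1.4069029 / 4.8481368e-06 = 290194.56 arcsecond ≈ 2.902e+05 arcsecond (4 s.f.). Final answer: 2.902e+05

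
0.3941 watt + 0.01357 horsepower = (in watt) 0.3941 watt = 0.3941 W. 1 horsepower = 745.69987 W, so 0.01357 horsepower = 0.01357 * 745.69987 = 10.119147 W. Sum: 0.3941 + 10.119147 = 10.513247 W. 10.513247 W = 10.513247 watt ≈ 10.51 watt (4 s.f.). Final answer: 10.51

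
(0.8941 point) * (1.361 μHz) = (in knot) 8.345e-10. Check: 1 point = 0.00035277778 m, so 0.8941 point = 0.8941 * 0.00035277778 = 0.00031541861 m. 1 μHz = 1e-06 Hz, so 1.361 μHz = 1.361 * 1e-06 = 1.361e-06 Hz. Combine: 0.00031541861 m * 1.361e-06 Hz = 4.2928473e-10 m/s. 1 knot = 0.51444444 m/s, so 4.2928473e-10 m/s = 4.2928473e-10 / 0.51444444 = 8.3446276e-10 knot ≈ 8.345e-10 knot (4 s.f.).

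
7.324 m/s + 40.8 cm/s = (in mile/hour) 7.324 m/s is already in m/s. 1 cm/s = 0.01 m/s, so 40.8 cm/s = 40.8 * 0.01 = 0.408 m/s. Sum: 7.324 + 0.408 = 7.732 m/s. 1 mile/hour = 0.44704 m/s, so 7.732 m/s = 7.732 / 0.44704 = 17.295991 mile/hour ≈ 17.3 mile/hour (4 s.f.). Final answer: 17.3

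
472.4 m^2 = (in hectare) 0.04724. Check: 1 hectare = 10000 m^2, so 472.4 m^2 = 472.4 / 10000 = 0.04724 hectare.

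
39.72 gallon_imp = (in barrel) 1 gallon_imp = 0.00454609 m^3, so 39.72 gallon_imp = 39.72 * 0.00454609 = 0.18057069 m^3. 1 barrel = 0.15898729 m^3, so 0.18057069 m^3 = 0.18057069 / 0.15898729 = 1.1357555 barrel ≈ 1.136 barrel (4 s.f.). Final answer: 1.136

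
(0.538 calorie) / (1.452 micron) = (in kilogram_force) 1.581e+05. Check: 1 calorie = 4.184 J, so 0.538 calorie = 0.538 * 4.184 = 2.250992 J. 1 micron = 1e-06 m, so 1.452 micron = 1.452 * 1e-06 = 1.452e-06 m. Combine: 2.250992 J / 1.452e-06 m = 1550270 N. 1 kilogram_force = 9.80665 N, so 1550270 N = 1550270 / 9.80665 = 158083.54 kilogram_force ≈ 1.581e+05 kilogram_force (4 s.f.).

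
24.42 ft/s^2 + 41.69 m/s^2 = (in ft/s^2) 1 ft/s^2 = 0.3048 m/s^2, so 24.42 ft/s^2 = 24.42 * 0.3048 = 7.443216 m/s^2. 41.69 m/s^2 is already in m/s^2. Sum: 7.443216 + 41.69 = 49.133216 m/s^2. 1 ft/s^2 = 0.3048 m/s^2, so 49.133216 m/s^2 = 49.133216 / 0.3048 = 161.19822 ft/s^2 ≈ 161.2 ft/s^2 (4 s.f.). Final answer: 161.2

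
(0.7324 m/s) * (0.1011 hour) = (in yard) 291.5. Check: 0.7324 m/s is already in m/s. 1 hour = 3600 s, so 0.1011 hour = 0.1011 * 3600 = 363.96 s. Combine: 0.7324 m/s * 363.96 s = 266.5643 m. 1 yard = 0.9144 m, so 266.5643 m = 266.5643 / 0.9144 = 291.51827 yard ≈ 291.5 yard (4 s.f.).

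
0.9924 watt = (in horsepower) 0.9924 watt = 0.9924 W. 1 horsepower = 745.69987 W, so 0.9924 W = 0.9924 / 745.69987 = 0.0013308303 horsepower ≈ 0.001331 horsepower (4 s.f.). Final answer: 0.001331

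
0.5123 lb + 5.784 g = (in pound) 1 lb = 0.45359237 kg, so 0.5123 lb = 0.5123 * 0.45359237 = 0.23237537 kg. 1 g = 0.001 kg, so 5.784 g = 5.784 * 0.001 = 0.005784 kg. Sum: 0.23237537 + 0.005784 = 0.23815937 kg. 1 pound = 0.45359237 kg, so 0.23815937 kg = 0.23815937 / 0.45359237 = 0.52505154 pound ≈ 0.5251 pound (4 s.f.). Final answer: 0.5251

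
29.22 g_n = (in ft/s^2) 1 g_n = 9.80665 m/s^2, so 29.22 g_n = 29.22 * 9.80665 = 286.55031 m/s^2. 1 ft/s^2 = 0.3048 m/s^2, so 286.55031 m/s^2 = 286.55031 / 0.3048 = 940.1257 ft/s^2 ≈ 940.1 ft/s^2 (4 s.f.). Final answer: 940.1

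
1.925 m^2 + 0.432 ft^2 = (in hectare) 1.925 m^2 is already in m^2. 1 ft^2 = 0.09290304 m^2, so 0.432 ft^2 = 0.432 * 0.09290304 = 0.040134113 m^2. Sum: 1.925 + 0.040134113 = 1.9651341 m^2. 1 hectare = 10000 m^2, so 1.9651341 m^2 = 1.9651341 / 10000 = 0.00019651341 hectare ≈ 0.0001965 hectare (4 s.f.). Final answer: 0.0001965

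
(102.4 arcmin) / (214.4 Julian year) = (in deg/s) 2.522e-10. Check: 1 arcmin = 0.00029088821 rad, so 102.4 arcmin = 102.4 * 0.00029088821 = 0.029786953 rad. 1 Julian year = 31557600 s, so 214.4 Julian year = 214.4 * 31557600 = 6.7659494e+09 s. Combine: 0.029786953 rad / 6.7659494e+09 s = 4.4024793e-12 rad/s. 1 deg/s = 0.017453293 rad/s, so 4.4024793e-12 rad/s = 4.4024793e-12 / 0.017453293 = 2.5224349e-10 deg/s ≈ 2.522e-10 deg/s (4 s.f.).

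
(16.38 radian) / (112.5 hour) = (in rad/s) 4.044e-05. Check: 16.38 radian = 16.38 rad. 1 hour = 3600 s, so 112.5 hour = 112.5 * 3600 = 405000 s. Combine: 16.38 rad / 405000 s = 4.0444444e-05 rad/s. Result: 4.0444444e-05 rad/s ≈ 4.044e-05 rad/s (4 s.f.).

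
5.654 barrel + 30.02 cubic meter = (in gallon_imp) 1 barrel = 0.15898729 m^3, so 5.654 barrel = 5.654 * 0.15898729 = 0.89891417 m^3. 30.02 cubic meter = 30.02 m^3. Sum: 0.89891417 + 30.02 = 30.918914 m^3. 1 gallon_imp = 0.00454609 m^3, so 30.918914 m^3 = 30.918914 / 0.00454609 = 6801.2103 gallon_imp ≈ 6801 gallon_imp (4 s.f.). Final answer: 6801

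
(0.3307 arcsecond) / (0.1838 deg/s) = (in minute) 1 arcsecond = 4.8481368e-06 rad, so 0.3307 arcsecond = 0.3307 * 4.8481368e-06 = 1.6032788e-06 rad. 1 deg/s = 0.017453293 rad/s, so 0.1838 deg/s = 0.1838 * 0.017453293 = 0.0032079152 rad/s. Combine: 1.6032788e-06 rad / 0.0032079152 rad/s = 0.00049978842 s. 1 minute = 60 s, so 0.00049978842 s = 0.00049978842 / 60 = 8.329807e-06 minute ≈ 8.33e-06 minute (4 s.f.). Final answer: 8.33e-06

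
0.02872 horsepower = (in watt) 1 horsepower = 745.69987 W, so 0.02872 horsepower = 0.02872 * 745.69987 = 21.4165 W. 21.4165 W = 21.4165 watt ≈ 21.42 watt (4 s.f.). Final answer: 21.42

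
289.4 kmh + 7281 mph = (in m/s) 1 kmh = 0.27777778 m/s, so 289.4 kmh = 289.4 * 0.27777778 = 80.388889 m/s. 1 mph = 0.44704 m/s, so 7281 mph = 7281 * 0.44704 = 3254.8982 m/s. Sum: 80.388889 + 3254.8982 = 3335.2871 m/s. Result: 3335.2871 m/s ≈ 3335 m/s (4 s.f.). Final answer: 3335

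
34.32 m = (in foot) 112.6. Check: 1 foot = 0.3048 m, so 34.32 m = 34.32 / 0.3048 = 112.59843 foot ≈ 112.6 foot (4 s.f.).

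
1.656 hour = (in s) 5962. Check: 1 hour = 3600 s, so 1.656 hour = 1.656 * 3600 = 5961.6 s. Result: 5961.6 s ≈ 5962 s (4 s.f.).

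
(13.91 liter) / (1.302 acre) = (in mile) 1 liter = 0.001 m^3, so 13.91 liter = 13.91 * 0.001 = 0.01391 m^3. 1 acre = 4046.8564 m^2, so 1.302 acre = 1.302 * 4046.8564 = 5269.0071 m^2. Combine: 0.01391 m^3 / 5269.0071 m^2 = 2.6399661e-06 m. 1 mile = 1609.344 m, so 2.6399661e-06 m = 2.6399661e-06 / 1609.344 = 1.6403989e-09 mile ≈ 1.64e-09 mile (4 s.f.). Final answer: 1.64e-09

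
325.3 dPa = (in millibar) 0.3253. Check: 1 dPa = 0.1 Pa, so 325.3 dPa = 325.3 * 0.1 = 32.53 Pa. 1 millibar = 100 Pa, so 32.53 Pa = 32.53 / 100 = 0.3253 millibar.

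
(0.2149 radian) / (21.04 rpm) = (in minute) 0.001626. Check: 0.2149 radian = 0.2149 rad. 1 rpm = 0.10471976 rad/s, so 21.04 rpm = 21.04 * 0.10471976 = 2.2033036 rad/s. Combine: 0.2149 rad / 2.2033036 rad/s = 0.097535353 s. 1 minute = 60 s, so 0.097535353 s = 0.097535353 / 60 = 0.0016255892 minute ≈ 0.001626 minute (4 s.f.).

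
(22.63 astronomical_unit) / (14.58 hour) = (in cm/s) 1 astronomical_unit = 1.4959787e+11 m, so 22.63 astronomical_unit = 22.63 * 1.4959787e+11 = 3.3853998e+12 m. 1 hour = 3600 s, so 14.58 hour = 14.58 * 3600 = 52488 s. Combine: 3.3853998e+12 m / 52488 s = 64498549 m/s. 1 cm/s = 0.01 m/s, so 64498549 m/s = 64498549 / 0.01 = 6.4498549e+09 cm/s ≈ 6.45e+09 cm/s (4 s.f.). Final answer: 6.45e+09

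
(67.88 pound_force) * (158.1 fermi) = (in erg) 0.0004774. Check: 1 pound_force = 4.4482216 N, so 67.88 pound_force = 67.88 * 4.4482216 = 301.94528 N. 1 fermi = 1e-15 m, so 158.1 fermi = 158.1 * 1e-15 = 1.581e-13 m. Combine: 301.94528 N * 1.581e-13 m = 4.7737549e-11 J. 1 erg = 1e-07 J, so 4.7737549e-11 J = 4.7737549e-11 / 1e-07 = 0.00047737549 erg ≈ 0.0004774 erg (4 s.f.).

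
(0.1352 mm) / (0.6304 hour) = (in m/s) 5.957e-08. Check: 1 mm = 0.001 m, so 0.1352 mm = 0.1352 * 0.001 = 0.0001352 m. 1 hour = 3600 s, so 0.6304 hour = 0.6304 * 3600 = 2269.44 s. Combine: 0.0001352 m / 2269.44 s = 5.9574168e-08 m/s. Result: 5.9574168e-08 m/s ≈ 5.957e-08 m/s (4 s.f.).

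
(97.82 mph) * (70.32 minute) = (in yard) 1 mph = 0.44704 m/s, so 97.82 mph = 97.82 * 0.44704 = 43.729453 m/s. 1 minute = 60 s, so 70.32 minute = 70.32 * 60 = 4219.2 s. Combine: 43.729453 m/s * 4219.2 s = 184503.31 m. 1 yard = 0.9144 m, so 184503.31 m = 184503.31 / 0.9144 = 201775.27 yard ≈ 2.018e+05 yard (4 s.f.). Final answer: 2.018e+05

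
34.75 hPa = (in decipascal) 1 hPa = 100 Pa, so 34.75 hPa = 34.75 * 100 = 3475 Pa. 1 decipascal = 0.1 Pa, so 3475 Pa = 3475 / 0.1 = 34750 decipascal ≈ 3.475e+04 decipascal (4 s.f.). Final answer: 3.475e+04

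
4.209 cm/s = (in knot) 1 cm/s = 0.01 m/s, so 4.209 cm/s = 4.209 * 0.01 = 0.04209 m/s. 1 knot = 0.51444444 m/s, so 0.04209 m/s = 0.04209 / 0.51444444 = 0.081816415 knot ≈ 0.08182 knot (4 s.f.). Final answer: 0.08182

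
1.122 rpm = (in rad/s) 1 rpm = 0.10471976 rad/s, so 1.122 rpm = 1.122 * 0.10471976 = 0.11749557 rad/s. Result: 0.11749557 rad/s ≈ 0.1175 rad/s (4 s.f.). Final answer: 0.1175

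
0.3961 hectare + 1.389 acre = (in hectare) 1 hectare = 10000 m^2, so 0.3961 hectare = 0.3961 * 10000 = 3961 m^2. 1 acre = 4046.8564 m^2, so 1.389 acre = 1.389 * 4046.8564 = 5621.0836 m^2. Sum: 3961 + 5621.0836 = 9582.0836 m^2. 1 hectare = 10000 m^2, so 9582.0836 m^2 = 9582.0836 / 10000 = 0.95820836 hectare ≈ 0.9582 hectare (4 s.f.). Final answer: 0.9582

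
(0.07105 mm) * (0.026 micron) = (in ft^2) 1 mm = 0.001 m, so 0.07105 mm = 0.07105 * 0.001 = 7.105e-05 m. 1 micron = 1e-06 m, so 0.026 micron = 0.026 * 1e-06 = 2.6e-08 m. Combine: 7.105e-05 m * 2.6e-08 m = 1.8473e-12 m^2. 1 ft^2 = 0.09290304 m^2, so 1.8473e-12 m^2 = 1.8473e-12 / 0.09290304 = 1.9884172e-11 ft^2 ≈ 1.988e-11 ft^2 (4 s.f.). Final answer: 1.988e-11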